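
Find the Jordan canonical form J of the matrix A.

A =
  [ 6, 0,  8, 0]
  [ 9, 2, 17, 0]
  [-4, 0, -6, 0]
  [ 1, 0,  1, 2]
J_1(-2) ⊕ J_2(2) ⊕ J_1(2)

The characteristic polynomial is
  det(x·I − A) = x^4 - 4*x^3 + 16*x - 16 = (x - 2)^3*(x + 2)

Eigenvalues and multiplicities (the geometric multiplicity of λ is n − rank(A − λI), which equals the number of Jordan blocks for λ):
  λ = -2: algebraic multiplicity = 1, geometric multiplicity = 1
  λ = 2: algebraic multiplicity = 3, geometric multiplicity = 2

Determining the block sizes for each eigenvalue:
  λ = -2: one block (gm = 1), so the single block has size am = 1 → block sizes [1]
  λ = 2: 2 blocks summing to 3 forces exactly one block of size 2 and the rest size 1 → block sizes [2, 1]

Assembling the blocks gives a Jordan form
J =
  [-2, 0, 0, 0]
  [ 0, 2, 1, 0]
  [ 0, 0, 2, 0]
  [ 0, 0, 0, 2]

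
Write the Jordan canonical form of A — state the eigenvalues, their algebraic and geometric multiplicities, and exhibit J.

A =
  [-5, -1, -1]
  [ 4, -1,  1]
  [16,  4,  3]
J_3(-1)

The characteristic polynomial is
  det(x·I − A) = x^3 + 3*x^2 + 3*x + 1 = (x + 1)^3

Eigenvalues and multiplicities (the geometric multiplicity of λ is n − rank(A − λI), which equals the number of Jordan blocks for λ):
  λ = -1: algebraic multiplicity = 3, geometric multiplicity = 1

Determining the block sizes for each eigenvalue:
  λ = -1: one block (gm = 1), so the single block has size am = 3 → block sizes [3]

Assembling the blocks gives a Jordan form
J =
  [-1,  1,  0]
  [ 0, -1,  1]
  [ 0,  0, -1]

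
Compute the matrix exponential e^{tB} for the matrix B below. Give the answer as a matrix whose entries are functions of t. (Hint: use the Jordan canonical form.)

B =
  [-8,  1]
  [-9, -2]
e^{tB} =
  [-3*t*exp(-5*t) + exp(-5*t), t*exp(-5*t)]
  [-9*t*exp(-5*t), 3*t*exp(-5*t) + exp(-5*t)]

Strategy: write B = P · J · P⁻¹ where J is a Jordan canonical form, so e^{tB} = P · e^{tJ} · P⁻¹, and e^{tJ} can be computed block-by-block.

B has Jordan form
J =
  [-5,  1]
  [ 0, -5]
(up to reordering of blocks).

Per-block formulas:
  For a 2×2 Jordan block J_2(-5): exp(t · J_2(-5)) = e^(-5t)·(I + t·N), where N is the 2×2 nilpotent shift.

After assembling e^{tJ} and conjugating by P, we get:

e^{tB} =
  [-3*t*exp(-5*t) + exp(-5*t), t*exp(-5*t)]
  [-9*t*exp(-5*t), 3*t*exp(-5*t) + exp(-5*t)]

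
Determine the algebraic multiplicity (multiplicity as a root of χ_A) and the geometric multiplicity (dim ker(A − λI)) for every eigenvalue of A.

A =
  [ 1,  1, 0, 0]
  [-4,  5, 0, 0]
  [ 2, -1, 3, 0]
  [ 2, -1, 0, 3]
λ = 3: alg = 4, geom = 3

Step 1 — factor the characteristic polynomial to read off the algebraic multiplicities:
  χ_A(x) = (x - 3)^4

Step 2 — compute geometric multiplicities via the rank-nullity identity g(λ) = n − rank(A − λI):
  rank(A − (3)·I) = 1, so dim ker(A − (3)·I) = n − 1 = 3

Summary:
  λ = 3: algebraic multiplicity = 4, geometric multiplicity = 3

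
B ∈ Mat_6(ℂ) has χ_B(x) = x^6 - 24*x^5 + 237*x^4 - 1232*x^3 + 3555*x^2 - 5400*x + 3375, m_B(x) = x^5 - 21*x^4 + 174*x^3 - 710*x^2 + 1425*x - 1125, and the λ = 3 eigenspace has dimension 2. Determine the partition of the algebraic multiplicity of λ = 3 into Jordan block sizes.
Block sizes for λ = 3: [2, 1]

Step 1 — from the characteristic polynomial, algebraic multiplicity of λ = 3 is 3. From dim ker(B − (3)·I) = 2, there are exactly 2 Jordan blocks for λ = 3.
Step 2 — from the minimal polynomial, the factor (x − 3)^2 tells us the largest block for λ = 3 has size 2.
Step 3 — with total size 3, 2 blocks, and largest block 2, the block sizes (in nonincreasing order) are [2, 1].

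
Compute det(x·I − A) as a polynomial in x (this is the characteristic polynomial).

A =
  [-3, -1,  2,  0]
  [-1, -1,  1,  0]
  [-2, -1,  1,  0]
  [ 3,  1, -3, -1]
x^4 + 4*x^3 + 6*x^2 + 4*x + 1

Expanding det(x·I − A) (e.g. by cofactor expansion or by noting that A is similar to its Jordan form J, which has the same characteristic polynomial as A) gives
  χ_A(x) = x^4 + 4*x^3 + 6*x^2 + 4*x + 1
which factors as (x + 1)^4. The eigenvalues (with algebraic multiplicities) are λ = -1 with multiplicity 4.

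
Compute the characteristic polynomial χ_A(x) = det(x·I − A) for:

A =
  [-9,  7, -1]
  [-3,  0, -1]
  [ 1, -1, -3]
x^3 + 12*x^2 + 48*x + 64

Expanding det(x·I − A) (e.g. by cofactor expansion or by noting that A is similar to its Jordan form J, which has the same characteristic polynomial as A) gives
  χ_A(x) = x^3 + 12*x^2 + 48*x + 64
which factors as (x + 4)^3. The eigenvalues (with algebraic multiplicities) are λ = -4 with multiplicity 3.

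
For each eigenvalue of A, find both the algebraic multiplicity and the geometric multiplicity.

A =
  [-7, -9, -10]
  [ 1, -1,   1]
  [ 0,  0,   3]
λ = -4: alg = 2, geom = 1; λ = 3: alg = 1, geom = 1

Step 1 — factor the characteristic polynomial to read off the algebraic multiplicities:
  χ_A(x) = (x - 3)*(x + 4)^2

Step 2 — compute geometric multiplicities via the rank-nullity identity g(λ) = n − rank(A − λI):
  rank(A − (-4)·I) = 2, so dim ker(A − (-4)·I) = n − 2 = 1
  rank(A − (3)·I) = 2, so dim ker(A − (3)·I) = n − 2 = 1

Summary:
  λ = -4: algebraic multiplicity = 2, geometric multiplicity = 1
  λ = 3: algebraic multiplicity = 1, geometric multiplicity = 1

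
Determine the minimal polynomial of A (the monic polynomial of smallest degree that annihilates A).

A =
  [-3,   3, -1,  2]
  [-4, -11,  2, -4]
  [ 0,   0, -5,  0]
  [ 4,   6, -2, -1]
x^2 + 10*x + 25

The characteristic polynomial is χ_A(x) = (x + 5)^4, so the eigenvalues are known. The minimal polynomial is
  m_A(x) = Π_λ (x − λ)^{k_λ}
where k_λ is the size of the *largest* Jordan block for λ (equivalently, the smallest k with (A − λI)^k v = 0 for every generalised eigenvector v of λ).

  λ = -5: largest Jordan block has size 2, contributing (x + 5)^2

So m_A(x) = (x + 5)^2 = x^2 + 10*x + 25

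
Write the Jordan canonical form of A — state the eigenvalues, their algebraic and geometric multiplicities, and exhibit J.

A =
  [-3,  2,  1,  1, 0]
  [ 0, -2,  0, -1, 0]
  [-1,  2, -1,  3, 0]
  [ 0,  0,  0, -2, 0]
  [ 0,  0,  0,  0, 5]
J_2(-2) ⊕ J_2(-2) ⊕ J_1(5)

The characteristic polynomial is
  det(x·I − A) = x^5 + 3*x^4 - 16*x^3 - 88*x^2 - 144*x - 80 = (x - 5)*(x + 2)^4

Eigenvalues and multiplicities (the geometric multiplicity of λ is n − rank(A − λI), which equals the number of Jordan blocks for λ):
  λ = -2: algebraic multiplicity = 4, geometric multiplicity = 2
  λ = 5: algebraic multiplicity = 1, geometric multiplicity = 1

Determining the block sizes for each eigenvalue:
  λ = -2: with am = 4 and gm = 2, the partition is not yet determined (e.g. several partitions of 4 into 2 parts exist). Let N = A − (-2)·I. Computing rank(N^1) = 3, rank(N^2) = 1; the number of blocks of size ≥ j is rank(N^{j−1}) − rank(N^j), giving [2, 2]. So we have 2 block(s) of size 2 → block sizes [2, 2]
  λ = 5: one block (gm = 1), so the single block has size am = 1 → block sizes [1]

Assembling the blocks gives a Jordan form
J =
  [-2,  1,  0,  0, 0]
  [ 0, -2,  0,  0, 0]
  [ 0,  0, -2,  1, 0]
  [ 0,  0,  0, -2, 0]
  [ 0,  0,  0,  0, 5]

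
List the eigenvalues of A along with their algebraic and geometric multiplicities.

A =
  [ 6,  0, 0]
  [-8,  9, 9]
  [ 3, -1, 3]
λ = 6: alg = 3, geom = 1

Step 1 — factor the characteristic polynomial to read off the algebraic multiplicities:
  χ_A(x) = (x - 6)^3

Step 2 — compute geometric multiplicities via the rank-nullity identity g(λ) = n − rank(A − λI):
  rank(A − (6)·I) = 2, so dim ker(A − (6)·I) = n − 2 = 1

Summary:
  λ = 6: algebraic multiplicity = 3, geometric multiplicity = 1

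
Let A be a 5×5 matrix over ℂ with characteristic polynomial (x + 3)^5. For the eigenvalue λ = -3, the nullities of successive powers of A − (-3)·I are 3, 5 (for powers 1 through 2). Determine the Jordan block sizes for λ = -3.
Block sizes for λ = -3: [2, 2, 1]

From the dimensions of kernels of powers, the number of Jordan blocks of size at least j is d_j − d_{j−1} where d_j = dim ker(N^j) (with d_0 = 0). Computing the differences gives [3, 2].
The number of blocks of size exactly k is (#blocks of size ≥ k) − (#blocks of size ≥ k + 1), so the partition is: 1 block(s) of size 1, 2 block(s) of size 2.
In nonincreasing order the block sizes are [2, 2, 1].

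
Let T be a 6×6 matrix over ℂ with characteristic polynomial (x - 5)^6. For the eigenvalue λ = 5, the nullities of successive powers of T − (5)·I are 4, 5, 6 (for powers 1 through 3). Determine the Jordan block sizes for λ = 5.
Block sizes for λ = 5: [3, 1, 1, 1]

From the dimensions of kernels of powers, the number of Jordan blocks of size at least j is d_j − d_{j−1} where d_j = dim ker(N^j) (with d_0 = 0). Computing the differences gives [4, 1, 1].
The number of blocks of size exactly k is (#blocks of size ≥ k) − (#blocks of size ≥ k + 1), so the partition is: 3 block(s) of size 1, 1 block(s) of size 3.
In nonincreasing order the block sizes are [3, 1, 1, 1].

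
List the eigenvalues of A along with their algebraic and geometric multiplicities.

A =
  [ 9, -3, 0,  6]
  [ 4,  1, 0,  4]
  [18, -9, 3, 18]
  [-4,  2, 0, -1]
λ = 3: alg = 4, geom = 3

Step 1 — factor the characteristic polynomial to read off the algebraic multiplicities:
  χ_A(x) = (x - 3)^4

Step 2 — compute geometric multiplicities via the rank-nullity identity g(λ) = n − rank(A − λI):
  rank(A − (3)·I) = 1, so dim ker(A − (3)·I) = n − 1 = 3

Summary:
  λ = 3: algebraic multiplicity = 4, geometric multiplicity = 3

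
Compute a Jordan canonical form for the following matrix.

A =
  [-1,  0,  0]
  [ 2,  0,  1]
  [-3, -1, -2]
J_3(-1)

The characteristic polynomial is
  det(x·I − A) = x^3 + 3*x^2 + 3*x + 1 = (x + 1)^3

Eigenvalues and multiplicities (the geometric multiplicity of λ is n − rank(A − λI), which equals the number of Jordan blocks for λ):
  λ = -1: algebraic multiplicity = 3, geometric multiplicity = 1

Determining the block sizes for each eigenvalue:
  λ = -1: one block (gm = 1), so the single block has size am = 3 → block sizes [3]

Assembling the blocks gives a Jordan form
J =
  [-1,  1,  0]
  [ 0, -1,  1]
  [ 0,  0, -1]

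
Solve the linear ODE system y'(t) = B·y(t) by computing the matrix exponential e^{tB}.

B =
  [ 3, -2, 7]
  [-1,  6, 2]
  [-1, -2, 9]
e^{tB} =
  [2*t^2*exp(6*t) - 3*t*exp(6*t) + exp(6*t), -4*t^2*exp(6*t) - 2*t*exp(6*t), -2*t^2*exp(6*t) + 7*t*exp(6*t)]
  [t^2*exp(6*t)/2 - t*exp(6*t), -t^2*exp(6*t) + exp(6*t), -t^2*exp(6*t)/2 + 2*t*exp(6*t)]
  [t^2*exp(6*t) - t*exp(6*t), -2*t^2*exp(6*t) - 2*t*exp(6*t), -t^2*exp(6*t) + 3*t*exp(6*t) + exp(6*t)]

Strategy: write B = P · J · P⁻¹ where J is a Jordan canonical form, so e^{tB} = P · e^{tJ} · P⁻¹, and e^{tJ} can be computed block-by-block.

B has Jordan form
J =
  [6, 1, 0]
  [0, 6, 1]
  [0, 0, 6]
(up to reordering of blocks).

Per-block formulas:
  For a 3×3 Jordan block J_3(6): exp(t · J_3(6)) = e^(6t)·(I + t·N + (t^2/2)·N^2), where N is the 3×3 nilpotent shift.

After assembling e^{tJ} and conjugating by P, we get:

e^{tB} =
  [2*t^2*exp(6*t) - 3*t*exp(6*t) + exp(6*t), -4*t^2*exp(6*t) - 2*t*exp(6*t), -2*t^2*exp(6*t) + 7*t*exp(6*t)]
  [t^2*exp(6*t)/2 - t*exp(6*t), -t^2*exp(6*t) + exp(6*t), -t^2*exp(6*t)/2 + 2*t*exp(6*t)]
  [t^2*exp(6*t) - t*exp(6*t), -2*t^2*exp(6*t) - 2*t*exp(6*t), -t^2*exp(6*t) + 3*t*exp(6*t) + exp(6*t)]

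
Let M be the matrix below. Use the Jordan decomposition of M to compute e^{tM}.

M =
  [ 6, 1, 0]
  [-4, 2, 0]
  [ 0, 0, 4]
e^{tM} =
  [2*t*exp(4*t) + exp(4*t), t*exp(4*t), 0]
  [-4*t*exp(4*t), -2*t*exp(4*t) + exp(4*t), 0]
  [0, 0, exp(4*t)]

Strategy: write M = P · J · P⁻¹ where J is a Jordan canonical form, so e^{tM} = P · e^{tJ} · P⁻¹, and e^{tJ} can be computed block-by-block.

M has Jordan form
J =
  [4, 1, 0]
  [0, 4, 0]
  [0, 0, 4]
(up to reordering of blocks).

Per-block formulas:
  For a 2×2 Jordan block J_2(4): exp(t · J_2(4)) = e^(4t)·(I + t·N), where N is the 2×2 nilpotent shift.
  For a 1×1 block at λ = 4: exp(t · [4]) = [e^(4t)].

After assembling e^{tJ} and conjugating by P, we get:

e^{tM} =
  [2*t*exp(4*t) + exp(4*t), t*exp(4*t), 0]
  [-4*t*exp(4*t), -2*t*exp(4*t) + exp(4*t), 0]
  [0, 0, exp(4*t)]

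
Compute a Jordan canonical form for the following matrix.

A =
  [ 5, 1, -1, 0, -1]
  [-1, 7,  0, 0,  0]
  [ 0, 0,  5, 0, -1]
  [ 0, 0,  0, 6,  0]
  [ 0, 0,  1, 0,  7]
J_3(6) ⊕ J_1(6) ⊕ J_1(6)

The characteristic polynomial is
  det(x·I − A) = x^5 - 30*x^4 + 360*x^3 - 2160*x^2 + 6480*x - 7776 = (x - 6)^5

Eigenvalues and multiplicities (the geometric multiplicity of λ is n − rank(A − λI), which equals the number of Jordan blocks for λ):
  λ = 6: algebraic multiplicity = 5, geometric multiplicity = 3

Determining the block sizes for each eigenvalue:
  λ = 6: with am = 5 and gm = 3, the partition is not yet determined (e.g. several partitions of 5 into 3 parts exist). Let N = A − (6)·I. Computing rank(N^1) = 2, rank(N^2) = 1, rank(N^3) = 0; the number of blocks of size ≥ j is rank(N^{j−1}) − rank(N^j), giving [3, 1, 1]. So we have 1 block(s) of size 3, 2 block(s) of size 1 → block sizes [3, 1, 1]

Assembling the blocks gives a Jordan form
J =
  [6, 1, 0, 0, 0]
  [0, 6, 1, 0, 0]
  [0, 0, 6, 0, 0]
  [0, 0, 0, 6, 0]
  [0, 0, 0, 0, 6]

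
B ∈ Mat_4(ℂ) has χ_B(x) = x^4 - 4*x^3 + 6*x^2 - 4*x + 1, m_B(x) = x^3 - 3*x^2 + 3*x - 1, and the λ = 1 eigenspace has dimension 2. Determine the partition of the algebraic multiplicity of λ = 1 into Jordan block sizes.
Block sizes for λ = 1: [3, 1]

Step 1 — from the characteristic polynomial, algebraic multiplicity of λ = 1 is 4. From dim ker(B − (1)·I) = 2, there are exactly 2 Jordan blocks for λ = 1.
Step 2 — from the minimal polynomial, the factor (x − 1)^3 tells us the largest block for λ = 1 has size 3.
Step 3 — with total size 4, 2 blocks, and largest block 3, the block sizes (in nonincreasing order) are [3, 1].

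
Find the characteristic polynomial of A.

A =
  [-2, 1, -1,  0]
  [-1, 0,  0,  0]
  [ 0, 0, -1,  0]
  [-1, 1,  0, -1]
x^4 + 4*x^3 + 6*x^2 + 4*x + 1

Expanding det(x·I − A) (e.g. by cofactor expansion or by noting that A is similar to its Jordan form J, which has the same characteristic polynomial as A) gives
  χ_A(x) = x^4 + 4*x^3 + 6*x^2 + 4*x + 1
which factors as (x + 1)^4. The eigenvalues (with algebraic multiplicities) are λ = -1 with multiplicity 4.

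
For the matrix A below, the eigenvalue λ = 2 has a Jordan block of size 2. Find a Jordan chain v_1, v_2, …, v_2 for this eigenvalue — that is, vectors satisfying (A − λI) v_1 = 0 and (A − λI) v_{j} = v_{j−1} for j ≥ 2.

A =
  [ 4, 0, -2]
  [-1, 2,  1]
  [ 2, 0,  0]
A Jordan chain for λ = 2 of length 2:
v_1 = (2, -1, 2)ᵀ
v_2 = (1, 0, 0)ᵀ

Let N = A − (2)·I. We want v_2 with N^2 v_2 = 0 but N^1 v_2 ≠ 0; then v_{j-1} := N · v_j for j = 2, …, 2.

Pick v_2 = (1, 0, 0)ᵀ.
Then v_1 = N · v_2 = (2, -1, 2)ᵀ.

Sanity check: (A − (2)·I) v_1 = (0, 0, 0)ᵀ = 0. ✓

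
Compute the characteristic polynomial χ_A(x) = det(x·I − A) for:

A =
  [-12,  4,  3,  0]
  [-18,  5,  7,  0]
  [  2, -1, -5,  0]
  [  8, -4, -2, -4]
x^4 + 16*x^3 + 96*x^2 + 256*x + 256

Expanding det(x·I − A) (e.g. by cofactor expansion or by noting that A is similar to its Jordan form J, which has the same characteristic polynomial as A) gives
  χ_A(x) = x^4 + 16*x^3 + 96*x^2 + 256*x + 256
which factors as (x + 4)^4. The eigenvalues (with algebraic multiplicities) are λ = -4 with multiplicity 4.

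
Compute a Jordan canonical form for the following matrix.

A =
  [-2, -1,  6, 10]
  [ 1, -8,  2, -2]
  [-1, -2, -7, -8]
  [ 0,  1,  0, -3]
J_3(-5) ⊕ J_1(-5)

The characteristic polynomial is
  det(x·I − A) = x^4 + 20*x^3 + 150*x^2 + 500*x + 625 = (x + 5)^4

Eigenvalues and multiplicities (the geometric multiplicity of λ is n − rank(A − λI), which equals the number of Jordan blocks for λ):
  λ = -5: algebraic multiplicity = 4, geometric multiplicity = 2

Determining the block sizes for each eigenvalue:
  λ = -5: with am = 4 and gm = 2, the partition is not yet determined (e.g. several partitions of 4 into 2 parts exist). Let N = A − (-5)·I. Computing rank(N^1) = 2, rank(N^2) = 1, rank(N^3) = 0; the number of blocks of size ≥ j is rank(N^{j−1}) − rank(N^j), giving [2, 1, 1]. So we have 1 block(s) of size 3, 1 block(s) of size 1 → block sizes [3, 1]

Assembling the blocks gives a Jordan form
J =
  [-5,  1,  0,  0]
  [ 0, -5,  1,  0]
  [ 0,  0, -5,  0]
  [ 0,  0,  0, -5]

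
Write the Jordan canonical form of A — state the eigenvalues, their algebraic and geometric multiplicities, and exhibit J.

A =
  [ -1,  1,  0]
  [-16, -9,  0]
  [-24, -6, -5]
J_2(-5) ⊕ J_1(-5)

The characteristic polynomial is
  det(x·I − A) = x^3 + 15*x^2 + 75*x + 125 = (x + 5)^3

Eigenvalues and multiplicities (the geometric multiplicity of λ is n − rank(A − λI), which equals the number of Jordan blocks for λ):
  λ = -5: algebraic multiplicity = 3, geometric multiplicity = 2

Determining the block sizes for each eigenvalue:
  λ = -5: 2 blocks summing to 3 forces exactly one block of size 2 and the rest size 1 → block sizes [2, 1]

Assembling the blocks gives a Jordan form
J =
  [-5,  1,  0]
  [ 0, -5,  0]
  [ 0,  0, -5]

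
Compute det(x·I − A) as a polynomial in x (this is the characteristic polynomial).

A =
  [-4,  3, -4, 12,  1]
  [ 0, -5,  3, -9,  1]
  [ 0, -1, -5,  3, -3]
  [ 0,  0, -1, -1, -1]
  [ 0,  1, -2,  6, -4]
x^5 + 19*x^4 + 144*x^3 + 544*x^2 + 1024*x + 768

Expanding det(x·I − A) (e.g. by cofactor expansion or by noting that A is similar to its Jordan form J, which has the same characteristic polynomial as A) gives
  χ_A(x) = x^5 + 19*x^4 + 144*x^3 + 544*x^2 + 1024*x + 768
which factors as (x + 3)*(x + 4)^4. The eigenvalues (with algebraic multiplicities) are λ = -4 with multiplicity 4, λ = -3 with multiplicity 1.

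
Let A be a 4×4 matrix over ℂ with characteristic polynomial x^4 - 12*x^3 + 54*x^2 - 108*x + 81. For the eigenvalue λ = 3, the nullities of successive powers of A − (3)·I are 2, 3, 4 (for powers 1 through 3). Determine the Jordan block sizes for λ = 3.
Block sizes for λ = 3: [3, 1]

From the dimensions of kernels of powers, the number of Jordan blocks of size at least j is d_j − d_{j−1} where d_j = dim ker(N^j) (with d_0 = 0). Computing the differences gives [2, 1, 1].
The number of blocks of size exactly k is (#blocks of size ≥ k) − (#blocks of size ≥ k + 1), so the partition is: 1 block(s) of size 1, 1 block(s) of size 3.
In nonincreasing order the block sizes are [3, 1].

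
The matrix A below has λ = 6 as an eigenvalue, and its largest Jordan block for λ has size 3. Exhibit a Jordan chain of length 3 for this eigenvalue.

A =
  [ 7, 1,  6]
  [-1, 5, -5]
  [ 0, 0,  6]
A Jordan chain for λ = 6 of length 3:
v_1 = (1, -1, 0)ᵀ
v_2 = (6, -5, 0)ᵀ
v_3 = (0, 0, 1)ᵀ

Let N = A − (6)·I. We want v_3 with N^3 v_3 = 0 but N^2 v_3 ≠ 0; then v_{j-1} := N · v_j for j = 3, …, 2.

Pick v_3 = (0, 0, 1)ᵀ.
Then v_2 = N · v_3 = (6, -5, 0)ᵀ.
Then v_1 = N · v_2 = (1, -1, 0)ᵀ.

Sanity check: (A − (6)·I) v_1 = (0, 0, 0)ᵀ = 0. ✓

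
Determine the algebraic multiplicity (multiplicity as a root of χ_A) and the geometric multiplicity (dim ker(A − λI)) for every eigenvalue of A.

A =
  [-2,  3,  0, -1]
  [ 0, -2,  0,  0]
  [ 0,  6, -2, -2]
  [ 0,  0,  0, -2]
λ = -2: alg = 4, geom = 3

Step 1 — factor the characteristic polynomial to read off the algebraic multiplicities:
  χ_A(x) = (x + 2)^4

Step 2 — compute geometric multiplicities via the rank-nullity identity g(λ) = n − rank(A − λI):
  rank(A − (-2)·I) = 1, so dim ker(A − (-2)·I) = n − 1 = 3

Summary:
  λ = -2: algebraic multiplicity = 4, geometric multiplicity = 3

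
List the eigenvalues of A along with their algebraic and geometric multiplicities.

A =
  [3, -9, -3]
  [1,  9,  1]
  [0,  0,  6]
λ = 6: alg = 3, geom = 2

Step 1 — factor the characteristic polynomial to read off the algebraic multiplicities:
  χ_A(x) = (x - 6)^3

Step 2 — compute geometric multiplicities via the rank-nullity identity g(λ) = n − rank(A − λI):
  rank(A − (6)·I) = 1, so dim ker(A − (6)·I) = n − 1 = 2

Summary:
  λ = 6: algebraic multiplicity = 3, geometric multiplicity = 2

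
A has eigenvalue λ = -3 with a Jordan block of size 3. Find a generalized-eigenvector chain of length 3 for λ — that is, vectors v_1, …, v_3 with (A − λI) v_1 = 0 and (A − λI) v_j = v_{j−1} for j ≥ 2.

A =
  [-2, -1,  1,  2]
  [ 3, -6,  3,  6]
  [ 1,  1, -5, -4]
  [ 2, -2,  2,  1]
A Jordan chain for λ = -3 of length 3:
v_1 = (3, 9, -6, 6)ᵀ
v_2 = (1, 3, 1, 2)ᵀ
v_3 = (1, 0, 0, 0)ᵀ

Let N = A − (-3)·I. We want v_3 with N^3 v_3 = 0 but N^2 v_3 ≠ 0; then v_{j-1} := N · v_j for j = 3, …, 2.

Pick v_3 = (1, 0, 0, 0)ᵀ.
Then v_2 = N · v_3 = (1, 3, 1, 2)ᵀ.
Then v_1 = N · v_2 = (3, 9, -6, 6)ᵀ.

Sanity check: (A − (-3)·I) v_1 = (0, 0, 0, 0)ᵀ = 0. ✓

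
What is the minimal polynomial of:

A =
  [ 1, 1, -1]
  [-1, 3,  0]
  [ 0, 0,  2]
x^3 - 6*x^2 + 12*x - 8

The characteristic polynomial is χ_A(x) = (x - 2)^3, so the eigenvalues are known. The minimal polynomial is
  m_A(x) = Π_λ (x − λ)^{k_λ}
where k_λ is the size of the *largest* Jordan block for λ (equivalently, the smallest k with (A − λI)^k v = 0 for every generalised eigenvector v of λ).

  λ = 2: largest Jordan block has size 3, contributing (x − 2)^3

So m_A(x) = (x - 2)^3 = x^3 - 6*x^2 + 12*x - 8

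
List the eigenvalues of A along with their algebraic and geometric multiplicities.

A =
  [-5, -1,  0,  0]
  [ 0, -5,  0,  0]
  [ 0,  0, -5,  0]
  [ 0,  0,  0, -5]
λ = -5: alg = 4, geom = 3

Step 1 — factor the characteristic polynomial to read off the algebraic multiplicities:
  χ_A(x) = (x + 5)^4

Step 2 — compute geometric multiplicities via the rank-nullity identity g(λ) = n − rank(A − λI):
  rank(A − (-5)·I) = 1, so dim ker(A − (-5)·I) = n − 1 = 3

Summary:
  λ = -5: algebraic multiplicity = 4, geometric multiplicity = 3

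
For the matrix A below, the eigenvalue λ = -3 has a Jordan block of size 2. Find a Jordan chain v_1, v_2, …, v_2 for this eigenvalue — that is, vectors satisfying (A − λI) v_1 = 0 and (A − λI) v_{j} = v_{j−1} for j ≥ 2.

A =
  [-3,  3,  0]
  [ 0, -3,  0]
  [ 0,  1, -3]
A Jordan chain for λ = -3 of length 2:
v_1 = (3, 0, 1)ᵀ
v_2 = (0, 1, 0)ᵀ

Let N = A − (-3)·I. We want v_2 with N^2 v_2 = 0 but N^1 v_2 ≠ 0; then v_{j-1} := N · v_j for j = 2, …, 2.

Pick v_2 = (0, 1, 0)ᵀ.
Then v_1 = N · v_2 = (3, 0, 1)ᵀ.

Sanity check: (A − (-3)·I) v_1 = (0, 0, 0)ᵀ = 0. ✓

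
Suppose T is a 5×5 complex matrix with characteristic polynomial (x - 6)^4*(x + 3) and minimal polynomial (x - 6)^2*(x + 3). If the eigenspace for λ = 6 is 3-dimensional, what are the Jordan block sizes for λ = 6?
Block sizes for λ = 6: [2, 1, 1]

Step 1 — from the characteristic polynomial, algebraic multiplicity of λ = 6 is 4. From dim ker(T − (6)·I) = 3, there are exactly 3 Jordan blocks for λ = 6.
Step 2 — from the minimal polynomial, the factor (x − 6)^2 tells us the largest block for λ = 6 has size 2.
Step 3 — with total size 4, 3 blocks, and largest block 2, the block sizes (in nonincreasing order) are [2, 1, 1].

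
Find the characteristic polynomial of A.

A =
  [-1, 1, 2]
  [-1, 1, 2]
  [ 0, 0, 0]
x^3

Expanding det(x·I − A) (e.g. by cofactor expansion or by noting that A is similar to its Jordan form J, which has the same characteristic polynomial as A) gives
  χ_A(x) = x^3
which factors as x^3. The eigenvalues (with algebraic multiplicities) are λ = 0 with multiplicity 3.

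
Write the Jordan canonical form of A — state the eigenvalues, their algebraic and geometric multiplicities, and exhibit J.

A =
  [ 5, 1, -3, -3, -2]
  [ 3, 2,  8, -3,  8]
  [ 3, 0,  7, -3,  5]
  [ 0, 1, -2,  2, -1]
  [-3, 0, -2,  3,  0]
J_2(2) ⊕ J_1(2) ⊕ J_2(5)

The characteristic polynomial is
  det(x·I − A) = x^5 - 16*x^4 + 97*x^3 - 278*x^2 + 380*x - 200 = (x - 5)^2*(x - 2)^3

Eigenvalues and multiplicities (the geometric multiplicity of λ is n − rank(A − λI), which equals the number of Jordan blocks for λ):
  λ = 2: algebraic multiplicity = 3, geometric multiplicity = 2
  λ = 5: algebraic multiplicity = 2, geometric multiplicity = 1

Determining the block sizes for each eigenvalue:
  λ = 2: 2 blocks summing to 3 forces exactly one block of size 2 and the rest size 1 → block sizes [2, 1]
  λ = 5: one block (gm = 1), so the single block has size am = 2 → block sizes [2]

Assembling the blocks gives a Jordan form
J =
  [2, 1, 0, 0, 0]
  [0, 2, 0, 0, 0]
  [0, 0, 2, 0, 0]
  [0, 0, 0, 5, 1]
  [0, 0, 0, 0, 5]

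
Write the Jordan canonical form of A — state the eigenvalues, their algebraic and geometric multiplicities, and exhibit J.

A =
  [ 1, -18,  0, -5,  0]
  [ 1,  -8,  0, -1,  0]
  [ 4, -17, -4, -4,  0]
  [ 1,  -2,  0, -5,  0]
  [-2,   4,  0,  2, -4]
J_3(-4) ⊕ J_1(-4) ⊕ J_1(-4)

The characteristic polynomial is
  det(x·I − A) = x^5 + 20*x^4 + 160*x^3 + 640*x^2 + 1280*x + 1024 = (x + 4)^5

Eigenvalues and multiplicities (the geometric multiplicity of λ is n − rank(A − λI), which equals the number of Jordan blocks for λ):
  λ = -4: algebraic multiplicity = 5, geometric multiplicity = 3

Determining the block sizes for each eigenvalue:
  λ = -4: with am = 5 and gm = 3, the partition is not yet determined (e.g. several partitions of 5 into 3 parts exist). Let N = A − (-4)·I. Computing rank(N^1) = 2, rank(N^2) = 1, rank(N^3) = 0; the number of blocks of size ≥ j is rank(N^{j−1}) − rank(N^j), giving [3, 1, 1]. So we have 1 block(s) of size 3, 2 block(s) of size 1 → block sizes [3, 1, 1]

Assembling the blocks gives a Jordan form
J =
  [-4,  1,  0,  0,  0]
  [ 0, -4,  1,  0,  0]
  [ 0,  0, -4,  0,  0]
  [ 0,  0,  0, -4,  0]
  [ 0,  0,  0,  0, -4]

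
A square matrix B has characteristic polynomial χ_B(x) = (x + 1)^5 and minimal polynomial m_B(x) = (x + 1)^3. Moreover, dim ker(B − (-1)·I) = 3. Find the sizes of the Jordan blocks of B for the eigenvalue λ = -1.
Block sizes for λ = -1: [3, 1, 1]

Step 1 — from the characteristic polynomial, algebraic multiplicity of λ = -1 is 5. From dim ker(B − (-1)·I) = 3, there are exactly 3 Jordan blocks for λ = -1.
Step 2 — from the minimal polynomial, the factor (x + 1)^3 tells us the largest block for λ = -1 has size 3.
Step 3 — with total size 5, 3 blocks, and largest block 3, the block sizes (in nonincreasing order) are [3, 1, 1].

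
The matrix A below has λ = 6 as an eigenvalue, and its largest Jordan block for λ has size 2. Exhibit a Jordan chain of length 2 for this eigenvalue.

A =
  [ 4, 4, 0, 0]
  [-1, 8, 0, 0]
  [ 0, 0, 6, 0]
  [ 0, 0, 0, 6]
A Jordan chain for λ = 6 of length 2:
v_1 = (-2, -1, 0, 0)ᵀ
v_2 = (1, 0, 0, 0)ᵀ

Let N = A − (6)·I. We want v_2 with N^2 v_2 = 0 but N^1 v_2 ≠ 0; then v_{j-1} := N · v_j for j = 2, …, 2.

Pick v_2 = (1, 0, 0, 0)ᵀ.
Then v_1 = N · v_2 = (-2, -1, 0, 0)ᵀ.

Sanity check: (A − (6)·I) v_1 = (0, 0, 0, 0)ᵀ = 0. ✓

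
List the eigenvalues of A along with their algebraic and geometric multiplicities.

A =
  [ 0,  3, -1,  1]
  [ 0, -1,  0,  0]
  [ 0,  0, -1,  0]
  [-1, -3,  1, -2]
λ = -1: alg = 4, geom = 3

Step 1 — factor the characteristic polynomial to read off the algebraic multiplicities:
  χ_A(x) = (x + 1)^4

Step 2 — compute geometric multiplicities via the rank-nullity identity g(λ) = n − rank(A − λI):
  rank(A − (-1)·I) = 1, so dim ker(A − (-1)·I) = n − 1 = 3

Summary:
  λ = -1: algebraic multiplicity = 4, geometric multiplicity = 3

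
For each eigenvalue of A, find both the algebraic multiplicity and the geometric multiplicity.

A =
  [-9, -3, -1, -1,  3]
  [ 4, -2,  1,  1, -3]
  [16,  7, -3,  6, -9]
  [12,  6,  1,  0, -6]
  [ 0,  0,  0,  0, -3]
λ = -5: alg = 1, geom = 1; λ = -3: alg = 4, geom = 2

Step 1 — factor the characteristic polynomial to read off the algebraic multiplicities:
  χ_A(x) = (x + 3)^4*(x + 5)

Step 2 — compute geometric multiplicities via the rank-nullity identity g(λ) = n − rank(A − λI):
  rank(A − (-5)·I) = 4, so dim ker(A − (-5)·I) = n − 4 = 1
  rank(A − (-3)·I) = 3, so dim ker(A − (-3)·I) = n − 3 = 2

Summary:
  λ = -5: algebraic multiplicity = 1, geometric multiplicity = 1
  λ = -3: algebraic multiplicity = 4, geometric multiplicity = 2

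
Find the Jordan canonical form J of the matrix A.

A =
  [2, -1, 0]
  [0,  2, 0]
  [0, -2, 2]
J_2(2) ⊕ J_1(2)

The characteristic polynomial is
  det(x·I − A) = x^3 - 6*x^2 + 12*x - 8 = (x - 2)^3

Eigenvalues and multiplicities (the geometric multiplicity of λ is n − rank(A − λI), which equals the number of Jordan blocks for λ):
  λ = 2: algebraic multiplicity = 3, geometric multiplicity = 2

Determining the block sizes for each eigenvalue:
  λ = 2: 2 blocks summing to 3 forces exactly one block of size 2 and the rest size 1 → block sizes [2, 1]

Assembling the blocks gives a Jordan form
J =
  [2, 1, 0]
  [0, 2, 0]
  [0, 0, 2]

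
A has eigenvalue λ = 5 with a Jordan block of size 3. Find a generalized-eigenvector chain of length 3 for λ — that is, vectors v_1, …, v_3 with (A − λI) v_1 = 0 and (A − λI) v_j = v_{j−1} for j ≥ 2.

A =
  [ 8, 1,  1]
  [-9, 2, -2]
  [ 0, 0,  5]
A Jordan chain for λ = 5 of length 3:
v_1 = (1, -3, 0)ᵀ
v_2 = (1, -2, 0)ᵀ
v_3 = (0, 0, 1)ᵀ

Let N = A − (5)·I. We want v_3 with N^3 v_3 = 0 but N^2 v_3 ≠ 0; then v_{j-1} := N · v_j for j = 3, …, 2.

Pick v_3 = (0, 0, 1)ᵀ.
Then v_2 = N · v_3 = (1, -2, 0)ᵀ.
Then v_1 = N · v_2 = (1, -3, 0)ᵀ.

Sanity check: (A − (5)·I) v_1 = (0, 0, 0)ᵀ = 0. ✓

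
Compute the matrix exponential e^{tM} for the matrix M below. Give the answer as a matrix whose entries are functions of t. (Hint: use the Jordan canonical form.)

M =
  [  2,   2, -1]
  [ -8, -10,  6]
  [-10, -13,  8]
e^{tM} =
  [-t^2 + 2*t + 1, -3*t^2/2 + 2*t, t^2 - t]
  [2*t^2 - 8*t, 3*t^2 - 10*t + 1, -2*t^2 + 6*t]
  [2*t^2 - 10*t, 3*t^2 - 13*t, -2*t^2 + 8*t + 1]

Strategy: write M = P · J · P⁻¹ where J is a Jordan canonical form, so e^{tM} = P · e^{tJ} · P⁻¹, and e^{tJ} can be computed block-by-block.

M has Jordan form
J =
  [0, 1, 0]
  [0, 0, 1]
  [0, 0, 0]
(up to reordering of blocks).

Per-block formulas:
  For a 3×3 Jordan block J_3(0): exp(t · J_3(0)) = e^(0t)·(I + t·N + (t^2/2)·N^2), where N is the 3×3 nilpotent shift.

After assembling e^{tJ} and conjugating by P, we get:

e^{tM} =
  [-t^2 + 2*t + 1, -3*t^2/2 + 2*t, t^2 - t]
  [2*t^2 - 8*t, 3*t^2 - 10*t + 1, -2*t^2 + 6*t]
  [2*t^2 - 10*t, 3*t^2 - 13*t, -2*t^2 + 8*t + 1]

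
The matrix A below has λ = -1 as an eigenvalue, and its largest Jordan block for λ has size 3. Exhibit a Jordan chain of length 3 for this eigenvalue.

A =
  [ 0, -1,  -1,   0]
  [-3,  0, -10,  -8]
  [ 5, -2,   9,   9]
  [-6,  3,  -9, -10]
A Jordan chain for λ = -1 of length 3:
v_1 = (-3, 3, -6, 9)ᵀ
v_2 = (5, -2, 10, -15)ᵀ
v_3 = (4, 0, -1, 0)ᵀ

Let N = A − (-1)·I. We want v_3 with N^3 v_3 = 0 but N^2 v_3 ≠ 0; then v_{j-1} := N · v_j for j = 3, …, 2.

Pick v_3 = (4, 0, -1, 0)ᵀ.
Then v_2 = N · v_3 = (5, -2, 10, -15)ᵀ.
Then v_1 = N · v_2 = (-3, 3, -6, 9)ᵀ.

Sanity check: (A − (-1)·I) v_1 = (0, 0, 0, 0)ᵀ = 0. ✓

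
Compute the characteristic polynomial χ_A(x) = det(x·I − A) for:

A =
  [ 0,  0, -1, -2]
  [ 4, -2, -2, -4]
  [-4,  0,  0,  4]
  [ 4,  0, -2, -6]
x^4 + 8*x^3 + 24*x^2 + 32*x + 16

Expanding det(x·I − A) (e.g. by cofactor expansion or by noting that A is similar to its Jordan form J, which has the same characteristic polynomial as A) gives
  χ_A(x) = x^4 + 8*x^3 + 24*x^2 + 32*x + 16
which factors as (x + 2)^4. The eigenvalues (with algebraic multiplicities) are λ = -2 with multiplicity 4.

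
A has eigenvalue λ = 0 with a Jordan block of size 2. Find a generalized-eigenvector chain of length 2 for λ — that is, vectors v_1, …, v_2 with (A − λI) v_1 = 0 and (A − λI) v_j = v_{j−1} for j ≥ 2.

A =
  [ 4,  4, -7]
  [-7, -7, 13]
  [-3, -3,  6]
A Jordan chain for λ = 0 of length 2:
v_1 = (1, -1, 0)ᵀ
v_2 = (2, 0, 1)ᵀ

Let N = A − (0)·I. We want v_2 with N^2 v_2 = 0 but N^1 v_2 ≠ 0; then v_{j-1} := N · v_j for j = 2, …, 2.

Pick v_2 = (2, 0, 1)ᵀ.
Then v_1 = N · v_2 = (1, -1, 0)ᵀ.

Sanity check: (A − (0)·I) v_1 = (0, 0, 0)ᵀ = 0. ✓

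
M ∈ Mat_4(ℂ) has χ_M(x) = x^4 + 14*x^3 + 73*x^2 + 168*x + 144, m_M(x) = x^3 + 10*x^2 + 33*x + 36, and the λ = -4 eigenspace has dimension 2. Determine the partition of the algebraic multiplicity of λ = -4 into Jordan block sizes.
Block sizes for λ = -4: [1, 1]

Step 1 — from the characteristic polynomial, algebraic multiplicity of λ = -4 is 2. From dim ker(M − (-4)·I) = 2, there are exactly 2 Jordan blocks for λ = -4.
Step 2 — from the minimal polynomial, the factor (x + 4) tells us the largest block for λ = -4 has size 1.
Step 3 — with total size 2, 2 blocks, and largest block 1, the block sizes (in nonincreasing order) are [1, 1].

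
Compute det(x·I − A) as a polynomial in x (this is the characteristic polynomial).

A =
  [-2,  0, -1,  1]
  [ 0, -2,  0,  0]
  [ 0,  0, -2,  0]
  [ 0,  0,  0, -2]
x^4 + 8*x^3 + 24*x^2 + 32*x + 16

Expanding det(x·I − A) (e.g. by cofactor expansion or by noting that A is similar to its Jordan form J, which has the same characteristic polynomial as A) gives
  χ_A(x) = x^4 + 8*x^3 + 24*x^2 + 32*x + 16
which factors as (x + 2)^4. The eigenvalues (with algebraic multiplicities) are λ = -2 with multiplicity 4.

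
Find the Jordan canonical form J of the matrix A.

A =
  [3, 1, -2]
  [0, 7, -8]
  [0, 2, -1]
J_2(3) ⊕ J_1(3)

The characteristic polynomial is
  det(x·I − A) = x^3 - 9*x^2 + 27*x - 27 = (x - 3)^3

Eigenvalues and multiplicities (the geometric multiplicity of λ is n − rank(A − λI), which equals the number of Jordan blocks for λ):
  λ = 3: algebraic multiplicity = 3, geometric multiplicity = 2

Determining the block sizes for each eigenvalue:
  λ = 3: 2 blocks summing to 3 forces exactly one block of size 2 and the rest size 1 → block sizes [2, 1]

Assembling the blocks gives a Jordan form
J =
  [3, 1, 0]
  [0, 3, 0]
  [0, 0, 3]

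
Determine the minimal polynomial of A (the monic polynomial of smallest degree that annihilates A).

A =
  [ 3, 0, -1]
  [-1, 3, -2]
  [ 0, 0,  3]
x^3 - 9*x^2 + 27*x - 27

The characteristic polynomial is χ_A(x) = (x - 3)^3, so the eigenvalues are known. The minimal polynomial is
  m_A(x) = Π_λ (x − λ)^{k_λ}
where k_λ is the size of the *largest* Jordan block for λ (equivalently, the smallest k with (A − λI)^k v = 0 for every generalised eigenvector v of λ).

  λ = 3: largest Jordan block has size 3, contributing (x − 3)^3

So m_A(x) = (x - 3)^3 = x^3 - 9*x^2 + 27*x - 27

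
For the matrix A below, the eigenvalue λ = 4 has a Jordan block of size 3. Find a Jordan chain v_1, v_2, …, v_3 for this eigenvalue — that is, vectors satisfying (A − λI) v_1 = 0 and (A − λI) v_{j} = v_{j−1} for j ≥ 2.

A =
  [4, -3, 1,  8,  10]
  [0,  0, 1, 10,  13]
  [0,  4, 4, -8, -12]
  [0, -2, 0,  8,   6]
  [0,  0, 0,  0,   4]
A Jordan chain for λ = 4 of length 3:
v_1 = (-3, -4, 4, -2, 0)ᵀ
v_2 = (1, 1, 0, 0, 0)ᵀ
v_3 = (0, 0, 1, 0, 0)ᵀ

Let N = A − (4)·I. We want v_3 with N^3 v_3 = 0 but N^2 v_3 ≠ 0; then v_{j-1} := N · v_j for j = 3, …, 2.

Pick v_3 = (0, 0, 1, 0, 0)ᵀ.
Then v_2 = N · v_3 = (1, 1, 0, 0, 0)ᵀ.
Then v_1 = N · v_2 = (-3, -4, 4, -2, 0)ᵀ.

Sanity check: (A − (4)·I) v_1 = (0, 0, 0, 0, 0)ᵀ = 0. ✓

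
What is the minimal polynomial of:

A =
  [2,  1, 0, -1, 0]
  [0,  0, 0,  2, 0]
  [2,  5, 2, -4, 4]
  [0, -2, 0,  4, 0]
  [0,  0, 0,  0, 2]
x^2 - 4*x + 4

The characteristic polynomial is χ_A(x) = (x - 2)^5, so the eigenvalues are known. The minimal polynomial is
  m_A(x) = Π_λ (x − λ)^{k_λ}
where k_λ is the size of the *largest* Jordan block for λ (equivalently, the smallest k with (A − λI)^k v = 0 for every generalised eigenvector v of λ).

  λ = 2: largest Jordan block has size 2, contributing (x − 2)^2

So m_A(x) = (x - 2)^2 = x^2 - 4*x + 4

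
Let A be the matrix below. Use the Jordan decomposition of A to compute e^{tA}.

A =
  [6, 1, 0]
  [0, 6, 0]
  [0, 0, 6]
e^{tA} =
  [exp(6*t), t*exp(6*t), 0]
  [0, exp(6*t), 0]
  [0, 0, exp(6*t)]

Strategy: write A = P · J · P⁻¹ where J is a Jordan canonical form, so e^{tA} = P · e^{tJ} · P⁻¹, and e^{tJ} can be computed block-by-block.

A has Jordan form
J =
  [6, 1, 0]
  [0, 6, 0]
  [0, 0, 6]
(up to reordering of blocks).

Per-block formulas:
  For a 1×1 block at λ = 6: exp(t · [6]) = [e^(6t)].
  For a 2×2 Jordan block J_2(6): exp(t · J_2(6)) = e^(6t)·(I + t·N), where N is the 2×2 nilpotent shift.

After assembling e^{tJ} and conjugating by P, we get:

e^{tA} =
  [exp(6*t), t*exp(6*t), 0]
  [0, exp(6*t), 0]
  [0, 0, exp(6*t)]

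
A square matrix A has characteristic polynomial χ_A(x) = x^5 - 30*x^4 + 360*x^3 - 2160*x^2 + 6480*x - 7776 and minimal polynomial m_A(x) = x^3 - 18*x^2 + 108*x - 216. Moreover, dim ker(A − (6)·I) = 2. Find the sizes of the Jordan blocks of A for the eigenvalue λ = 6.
Block sizes for λ = 6: [3, 2]

Step 1 — from the characteristic polynomial, algebraic multiplicity of λ = 6 is 5. From dim ker(A − (6)·I) = 2, there are exactly 2 Jordan blocks for λ = 6.
Step 2 — from the minimal polynomial, the factor (x − 6)^3 tells us the largest block for λ = 6 has size 3.
Step 3 — with total size 5, 2 blocks, and largest block 3, the block sizes (in nonincreasing order) are [3, 2].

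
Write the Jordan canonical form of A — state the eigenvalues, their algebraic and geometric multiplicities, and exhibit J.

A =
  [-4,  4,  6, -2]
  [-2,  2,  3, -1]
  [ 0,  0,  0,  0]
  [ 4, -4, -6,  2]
J_2(0) ⊕ J_1(0) ⊕ J_1(0)

The characteristic polynomial is
  det(x·I − A) = x^4

Eigenvalues and multiplicities (the geometric multiplicity of λ is n − rank(A − λI), which equals the number of Jordan blocks for λ):
  λ = 0: algebraic multiplicity = 4, geometric multiplicity = 3

Determining the block sizes for each eigenvalue:
  λ = 0: 3 blocks summing to 4 forces exactly one block of size 2 and the rest size 1 → block sizes [2, 1, 1]

Assembling the blocks gives a Jordan form
J =
  [0, 1, 0, 0]
  [0, 0, 0, 0]
  [0, 0, 0, 0]
  [0, 0, 0, 0]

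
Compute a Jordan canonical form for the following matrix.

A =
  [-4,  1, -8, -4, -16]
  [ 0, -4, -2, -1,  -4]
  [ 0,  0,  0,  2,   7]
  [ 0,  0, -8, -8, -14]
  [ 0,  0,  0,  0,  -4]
J_3(-4) ⊕ J_2(-4)

The characteristic polynomial is
  det(x·I − A) = x^5 + 20*x^4 + 160*x^3 + 640*x^2 + 1280*x + 1024 = (x + 4)^5

Eigenvalues and multiplicities (the geometric multiplicity of λ is n − rank(A − λI), which equals the number of Jordan blocks for λ):
  λ = -4: algebraic multiplicity = 5, geometric multiplicity = 2

Determining the block sizes for each eigenvalue:
  λ = -4: with am = 5 and gm = 2, the partition is not yet determined (e.g. several partitions of 5 into 2 parts exist). Let N = A − (-4)·I. Computing rank(N^1) = 3, rank(N^2) = 1, rank(N^3) = 0; the number of blocks of size ≥ j is rank(N^{j−1}) − rank(N^j), giving [2, 2, 1]. So we have 1 block(s) of size 3, 1 block(s) of size 2 → block sizes [3, 2]

Assembling the blocks gives a Jordan form
J =
  [-4,  1,  0,  0,  0]
  [ 0, -4,  1,  0,  0]
  [ 0,  0, -4,  0,  0]
  [ 0,  0,  0, -4,  1]
  [ 0,  0,  0,  0, -4]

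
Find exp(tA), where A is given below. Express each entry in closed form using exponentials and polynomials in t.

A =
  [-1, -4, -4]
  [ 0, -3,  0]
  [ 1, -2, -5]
e^{tA} =
  [2*t*exp(-3*t) + exp(-3*t), -4*t*exp(-3*t), -4*t*exp(-3*t)]
  [0, exp(-3*t), 0]
  [t*exp(-3*t), -2*t*exp(-3*t), -2*t*exp(-3*t) + exp(-3*t)]

Strategy: write A = P · J · P⁻¹ where J is a Jordan canonical form, so e^{tA} = P · e^{tJ} · P⁻¹, and e^{tJ} can be computed block-by-block.

A has Jordan form
J =
  [-3,  1,  0]
  [ 0, -3,  0]
  [ 0,  0, -3]
(up to reordering of blocks).

Per-block formulas:
  For a 2×2 Jordan block J_2(-3): exp(t · J_2(-3)) = e^(-3t)·(I + t·N), where N is the 2×2 nilpotent shift.
  For a 1×1 block at λ = -3: exp(t · [-3]) = [e^(-3t)].

After assembling e^{tJ} and conjugating by P, we get:

e^{tA} =
  [2*t*exp(-3*t) + exp(-3*t), -4*t*exp(-3*t), -4*t*exp(-3*t)]
  [0, exp(-3*t), 0]
  [t*exp(-3*t), -2*t*exp(-3*t), -2*t*exp(-3*t) + exp(-3*t)]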